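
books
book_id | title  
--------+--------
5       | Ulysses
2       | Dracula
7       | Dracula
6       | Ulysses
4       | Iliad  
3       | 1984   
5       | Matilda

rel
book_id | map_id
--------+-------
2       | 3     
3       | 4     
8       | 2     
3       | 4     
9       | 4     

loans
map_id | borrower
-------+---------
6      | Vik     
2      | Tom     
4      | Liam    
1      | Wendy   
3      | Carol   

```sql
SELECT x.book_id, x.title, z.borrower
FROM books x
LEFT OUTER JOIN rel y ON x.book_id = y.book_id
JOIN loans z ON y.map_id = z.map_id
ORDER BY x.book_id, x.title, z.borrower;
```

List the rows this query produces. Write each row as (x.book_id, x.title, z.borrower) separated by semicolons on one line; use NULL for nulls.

(2, Dracula, Carol); (3, 1984, Liam); (3, 1984, Liam)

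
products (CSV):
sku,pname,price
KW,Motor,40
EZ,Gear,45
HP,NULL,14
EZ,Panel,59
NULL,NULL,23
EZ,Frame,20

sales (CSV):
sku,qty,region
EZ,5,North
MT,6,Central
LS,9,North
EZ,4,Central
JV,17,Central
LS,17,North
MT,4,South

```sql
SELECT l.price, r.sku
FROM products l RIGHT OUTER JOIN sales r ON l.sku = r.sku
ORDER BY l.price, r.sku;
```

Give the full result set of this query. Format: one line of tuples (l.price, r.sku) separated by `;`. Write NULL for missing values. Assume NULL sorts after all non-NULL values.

RIGHT JOIN keeps every row from `sales`; unmatched rows get NULL for `products`'s columns.
Matching on l.sku = r.sku. A NULL in a compared column never satisfies the condition.
- l row (sku=KW): no match.
- l row (sku=EZ): matches 2 r row(s) → 2 output row(s).
- l row (sku=HP): no match.
- l row (sku=EZ): matches 2 r row(s) → 2 output row(s).
- l row (sku=NULL): no match.
- l row (sku=EZ): matches 2 r row(s) → 2 output row(s).
- 5 row(s) from r found no l partner → padded with NULL.

(20, EZ); (20, EZ); (45, EZ); (45, EZ); (59, EZ); (59, EZ); (NULL, JV); (NULL, LS); (NULL, LS); (NULL, MT); (NULL, MT)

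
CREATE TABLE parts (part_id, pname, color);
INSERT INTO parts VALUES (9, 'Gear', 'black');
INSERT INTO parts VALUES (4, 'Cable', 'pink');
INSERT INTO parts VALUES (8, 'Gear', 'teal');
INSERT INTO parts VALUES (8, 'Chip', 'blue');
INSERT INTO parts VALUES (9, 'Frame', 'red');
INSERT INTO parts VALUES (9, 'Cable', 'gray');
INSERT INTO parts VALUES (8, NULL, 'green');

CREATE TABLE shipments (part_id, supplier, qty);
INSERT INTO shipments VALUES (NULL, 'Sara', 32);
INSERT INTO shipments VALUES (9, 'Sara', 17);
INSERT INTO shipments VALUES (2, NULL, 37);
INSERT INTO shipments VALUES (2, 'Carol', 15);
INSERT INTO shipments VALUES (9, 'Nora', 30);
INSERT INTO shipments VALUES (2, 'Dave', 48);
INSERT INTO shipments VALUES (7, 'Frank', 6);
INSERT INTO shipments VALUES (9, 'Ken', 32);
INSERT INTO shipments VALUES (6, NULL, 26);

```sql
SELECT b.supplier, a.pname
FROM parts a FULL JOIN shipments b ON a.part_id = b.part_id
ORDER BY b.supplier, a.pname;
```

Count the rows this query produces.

19

FULL OUTER JOIN keeps every row from both sides; unmatched rows get NULL for the other side's columns.
Matching on a.part_id = b.part_id. A NULL in a compared column never satisfies the condition.
Matched pairs: 9; unmatched a rows kept: 4; unmatched b rows kept: 6.
Total: 9 matched + 10 padded = 19 rows.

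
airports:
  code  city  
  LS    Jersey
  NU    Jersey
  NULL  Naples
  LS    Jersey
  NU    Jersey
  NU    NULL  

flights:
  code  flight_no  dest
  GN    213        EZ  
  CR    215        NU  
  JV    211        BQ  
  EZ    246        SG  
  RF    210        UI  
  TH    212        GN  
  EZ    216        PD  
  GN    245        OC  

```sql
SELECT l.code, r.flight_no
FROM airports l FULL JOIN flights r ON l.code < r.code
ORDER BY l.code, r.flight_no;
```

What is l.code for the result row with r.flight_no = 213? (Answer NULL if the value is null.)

NULL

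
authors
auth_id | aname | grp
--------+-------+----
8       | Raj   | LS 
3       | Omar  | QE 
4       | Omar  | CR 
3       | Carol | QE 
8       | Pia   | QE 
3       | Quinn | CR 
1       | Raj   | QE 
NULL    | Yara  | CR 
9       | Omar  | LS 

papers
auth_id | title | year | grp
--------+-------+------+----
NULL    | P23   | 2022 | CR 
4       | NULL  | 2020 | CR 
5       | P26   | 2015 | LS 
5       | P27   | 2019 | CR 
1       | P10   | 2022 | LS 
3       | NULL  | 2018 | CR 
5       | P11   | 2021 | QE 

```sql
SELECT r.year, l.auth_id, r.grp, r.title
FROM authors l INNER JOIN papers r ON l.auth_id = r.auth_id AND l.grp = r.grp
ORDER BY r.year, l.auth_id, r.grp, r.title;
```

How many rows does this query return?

INNER JOIN keeps only pairs where the ON condition holds.
Matching on l.auth_id = r.auth_id AND l.grp = r.grp. A NULL in a compared column never satisfies the condition.
- l[0] auth_id=8, grp=LS → no match; dropped.
- l[1] auth_id=3, grp=QE → no match; dropped.
- l[2] auth_id=4, grp=CR → 1 match(es) in r → 1 row(s).
- l[3] auth_id=3, grp=QE → no match; dropped.
- l[4] auth_id=8, grp=QE → no match; dropped.
- l[5] auth_id=3, grp=CR → 1 match(es) in r → 1 row(s).
- l[6] auth_id=1, grp=QE → no match; dropped.
- l[7] auth_id=NULL, grp=CR → no match; dropped.
- l[8] auth_id=9, grp=LS → no match; dropped.
Total: 2 rows.

2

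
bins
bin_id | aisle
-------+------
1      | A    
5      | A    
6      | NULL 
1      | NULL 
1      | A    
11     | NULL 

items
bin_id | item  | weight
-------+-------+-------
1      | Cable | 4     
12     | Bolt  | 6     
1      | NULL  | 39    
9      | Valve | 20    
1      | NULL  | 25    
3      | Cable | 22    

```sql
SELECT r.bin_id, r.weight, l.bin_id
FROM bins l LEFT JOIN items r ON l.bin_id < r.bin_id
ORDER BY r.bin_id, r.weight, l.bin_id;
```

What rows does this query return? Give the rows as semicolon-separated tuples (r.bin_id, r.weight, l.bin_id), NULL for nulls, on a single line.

LEFT JOIN keeps every row from `bins`; unmatched rows get NULL for `items`'s columns.
Matching on l.bin_id < r.bin_id.
Matched pairs: 14; unmatched l rows kept: 0.

(3, 22, 1); (3, 22, 1); (3, 22, 1); (9, 20, 1); (9, 20, 1); (9, 20, 1); (9, 20, 5); (9, 20, 6); (12, 6, 1); (12, 6, 1); (12, 6, 1); (12, 6, 5); (12, 6, 6); (12, 6, 11)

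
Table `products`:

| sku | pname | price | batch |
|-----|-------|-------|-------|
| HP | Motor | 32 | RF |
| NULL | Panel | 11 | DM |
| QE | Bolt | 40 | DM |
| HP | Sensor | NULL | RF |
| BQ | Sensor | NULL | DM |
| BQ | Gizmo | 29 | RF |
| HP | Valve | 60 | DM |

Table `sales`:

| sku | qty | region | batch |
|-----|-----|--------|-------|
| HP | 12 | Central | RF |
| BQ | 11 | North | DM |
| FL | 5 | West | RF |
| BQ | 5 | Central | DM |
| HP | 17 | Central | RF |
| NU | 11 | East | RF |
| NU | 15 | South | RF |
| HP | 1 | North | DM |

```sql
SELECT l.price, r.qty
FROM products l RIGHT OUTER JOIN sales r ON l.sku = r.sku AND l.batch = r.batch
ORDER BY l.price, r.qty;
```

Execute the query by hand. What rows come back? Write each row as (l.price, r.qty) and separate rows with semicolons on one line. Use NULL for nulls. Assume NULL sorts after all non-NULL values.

(32, 12); (32, 17); (60, 1); (NULL, 5); (NULL, 5); (NULL, 11); (NULL, 11); (NULL, 12); (NULL, 15); (NULL, 17)

RIGHT JOIN keeps every row from `sales`; unmatched rows get NULL for `products`'s columns.
Matching on l.sku = r.sku AND l.batch = r.batch. A NULL in a compared column never satisfies the condition.
Matched pairs: 7; unmatched r rows kept: 3.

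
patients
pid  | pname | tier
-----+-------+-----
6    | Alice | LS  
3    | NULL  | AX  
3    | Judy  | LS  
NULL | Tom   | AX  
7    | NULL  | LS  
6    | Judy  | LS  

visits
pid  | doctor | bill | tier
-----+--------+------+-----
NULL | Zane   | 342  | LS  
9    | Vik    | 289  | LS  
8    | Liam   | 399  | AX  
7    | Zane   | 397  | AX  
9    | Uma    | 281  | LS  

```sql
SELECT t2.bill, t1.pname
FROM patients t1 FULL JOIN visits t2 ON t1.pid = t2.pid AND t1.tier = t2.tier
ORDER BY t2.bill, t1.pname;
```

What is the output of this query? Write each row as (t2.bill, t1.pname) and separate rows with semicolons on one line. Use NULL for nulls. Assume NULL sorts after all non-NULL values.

FULL OUTER JOIN keeps every row from both sides; unmatched rows get NULL for the other side's columns.
Matching on t1.pid = t2.pid AND t1.tier = t2.tier. A NULL in a compared column never satisfies the condition.
- t1 row (pid=6, tier=LS): no match → kept, t2 columns NULL.
- t1 row (pid=3, tier=AX): no match → kept, t2 columns NULL.
- t1 row (pid=3, tier=LS): no match → kept, t2 columns NULL.
- t1 row (pid=NULL, tier=AX): no match → kept, t2 columns NULL.
- t1 row (pid=7, tier=LS): no match → kept, t2 columns NULL.
- t1 row (pid=6, tier=LS): no match → kept, t2 columns NULL.
- 5 row(s) from t2 found no t1 partner → padded with NULL.

(281, NULL); (289, NULL); (342, NULL); (397, NULL); (399, NULL); (NULL, Alice); (NULL, Judy); (NULL, Judy); (NULL, Tom); (NULL, NULL); (NULL, NULL)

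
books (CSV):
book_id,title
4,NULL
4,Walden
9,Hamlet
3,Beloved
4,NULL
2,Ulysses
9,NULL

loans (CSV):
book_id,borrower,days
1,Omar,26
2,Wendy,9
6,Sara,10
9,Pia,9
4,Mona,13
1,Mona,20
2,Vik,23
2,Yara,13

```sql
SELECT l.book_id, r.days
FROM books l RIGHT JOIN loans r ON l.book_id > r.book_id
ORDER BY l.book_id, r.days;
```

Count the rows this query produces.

37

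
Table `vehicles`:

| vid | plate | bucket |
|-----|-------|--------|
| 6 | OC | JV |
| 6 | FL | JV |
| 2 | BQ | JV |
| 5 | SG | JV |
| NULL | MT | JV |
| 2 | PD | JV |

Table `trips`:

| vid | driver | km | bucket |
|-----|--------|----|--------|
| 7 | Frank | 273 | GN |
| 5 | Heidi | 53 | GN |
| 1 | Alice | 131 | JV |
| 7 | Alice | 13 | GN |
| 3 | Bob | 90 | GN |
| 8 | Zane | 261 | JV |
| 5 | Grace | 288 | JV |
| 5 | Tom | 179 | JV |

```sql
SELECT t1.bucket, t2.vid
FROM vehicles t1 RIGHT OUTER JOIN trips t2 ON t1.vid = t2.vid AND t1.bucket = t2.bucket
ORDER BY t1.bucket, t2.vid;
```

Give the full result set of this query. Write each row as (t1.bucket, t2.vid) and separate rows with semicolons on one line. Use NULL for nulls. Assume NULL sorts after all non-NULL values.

RIGHT JOIN keeps every row from `trips`; unmatched rows get NULL for `vehicles`'s columns.
Matching on t1.vid = t2.vid AND t1.bucket = t2.bucket. A NULL in a compared column never satisfies the condition.
Matched pairs: 2; unmatched t2 rows kept: 6.

(JV, 5); (JV, 5); (NULL, 1); (NULL, 3); (NULL, 5); (NULL, 7); (NULL, 7); (NULL, 8)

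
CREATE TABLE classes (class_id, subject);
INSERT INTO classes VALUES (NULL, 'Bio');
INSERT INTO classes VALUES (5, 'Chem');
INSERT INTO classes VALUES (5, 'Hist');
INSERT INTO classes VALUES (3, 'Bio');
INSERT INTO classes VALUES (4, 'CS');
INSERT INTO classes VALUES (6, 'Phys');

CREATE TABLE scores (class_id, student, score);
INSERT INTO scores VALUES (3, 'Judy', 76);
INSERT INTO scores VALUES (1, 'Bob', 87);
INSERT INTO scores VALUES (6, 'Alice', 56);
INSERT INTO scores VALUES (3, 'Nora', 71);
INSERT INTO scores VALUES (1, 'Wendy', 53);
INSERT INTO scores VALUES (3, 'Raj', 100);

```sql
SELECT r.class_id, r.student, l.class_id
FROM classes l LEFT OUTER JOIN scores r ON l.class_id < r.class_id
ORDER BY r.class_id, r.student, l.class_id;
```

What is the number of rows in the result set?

6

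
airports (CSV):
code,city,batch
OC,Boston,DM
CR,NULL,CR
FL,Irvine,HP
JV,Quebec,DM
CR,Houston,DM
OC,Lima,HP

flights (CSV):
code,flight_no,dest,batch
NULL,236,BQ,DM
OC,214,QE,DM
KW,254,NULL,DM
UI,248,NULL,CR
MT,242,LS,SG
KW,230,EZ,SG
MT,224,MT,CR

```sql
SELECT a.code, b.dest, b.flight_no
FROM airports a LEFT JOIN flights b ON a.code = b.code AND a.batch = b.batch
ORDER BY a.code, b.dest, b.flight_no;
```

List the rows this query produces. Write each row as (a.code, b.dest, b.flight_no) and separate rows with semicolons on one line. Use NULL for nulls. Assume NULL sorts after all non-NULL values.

LEFT JOIN keeps every row from `airports`; unmatched rows get NULL for `flights`'s columns.
Matching on a.code = b.code AND a.batch = b.batch. A NULL in a compared column never satisfies the condition.
Matched pairs: 1; unmatched a rows kept: 5.

(CR, NULL, NULL); (CR, NULL, NULL); (FL, NULL, NULL); (JV, NULL, NULL); (OC, QE, 214); (OC, NULL, NULL)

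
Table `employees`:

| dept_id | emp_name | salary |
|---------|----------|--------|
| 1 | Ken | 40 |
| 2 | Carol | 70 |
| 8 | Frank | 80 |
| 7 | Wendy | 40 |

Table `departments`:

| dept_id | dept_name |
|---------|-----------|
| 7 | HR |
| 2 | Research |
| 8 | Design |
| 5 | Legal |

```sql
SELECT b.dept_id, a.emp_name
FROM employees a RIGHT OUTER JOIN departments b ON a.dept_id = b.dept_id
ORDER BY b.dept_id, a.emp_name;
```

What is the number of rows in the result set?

4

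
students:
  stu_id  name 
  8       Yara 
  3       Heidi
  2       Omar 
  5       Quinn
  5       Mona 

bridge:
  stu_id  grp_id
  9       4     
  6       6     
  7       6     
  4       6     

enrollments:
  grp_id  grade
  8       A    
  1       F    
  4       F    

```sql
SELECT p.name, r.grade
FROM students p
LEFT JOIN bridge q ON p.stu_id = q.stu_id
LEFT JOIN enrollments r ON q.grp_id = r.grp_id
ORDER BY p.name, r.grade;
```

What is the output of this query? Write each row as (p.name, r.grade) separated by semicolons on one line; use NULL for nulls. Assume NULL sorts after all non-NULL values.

(Heidi, NULL); (Mona, NULL); (Omar, NULL); (Quinn, NULL); (Yara, NULL)

Joins associate left-to-right: students LEFT JOIN bridge on stu_id gives 5 intermediate row(s).
Then LEFT JOIN `enrollments r` on grp_id: each of those 5 rows is kept; rows whose q.grp_id has no match in r get NULL for r's columns.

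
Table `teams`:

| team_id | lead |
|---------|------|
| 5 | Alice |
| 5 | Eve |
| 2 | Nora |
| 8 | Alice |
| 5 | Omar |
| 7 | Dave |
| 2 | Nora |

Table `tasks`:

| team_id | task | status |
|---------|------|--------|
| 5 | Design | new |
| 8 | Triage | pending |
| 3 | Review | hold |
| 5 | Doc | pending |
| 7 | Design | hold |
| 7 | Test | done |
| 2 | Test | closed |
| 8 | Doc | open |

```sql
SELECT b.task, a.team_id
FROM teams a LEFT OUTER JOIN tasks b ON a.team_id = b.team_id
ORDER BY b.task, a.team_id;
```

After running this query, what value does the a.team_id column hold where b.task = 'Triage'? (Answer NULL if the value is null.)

8

LEFT JOIN keeps every row from `teams`; unmatched rows get NULL for `tasks`'s columns.
Matching on a.team_id = b.team_id.
Matched pairs: 12; unmatched a rows kept: 0.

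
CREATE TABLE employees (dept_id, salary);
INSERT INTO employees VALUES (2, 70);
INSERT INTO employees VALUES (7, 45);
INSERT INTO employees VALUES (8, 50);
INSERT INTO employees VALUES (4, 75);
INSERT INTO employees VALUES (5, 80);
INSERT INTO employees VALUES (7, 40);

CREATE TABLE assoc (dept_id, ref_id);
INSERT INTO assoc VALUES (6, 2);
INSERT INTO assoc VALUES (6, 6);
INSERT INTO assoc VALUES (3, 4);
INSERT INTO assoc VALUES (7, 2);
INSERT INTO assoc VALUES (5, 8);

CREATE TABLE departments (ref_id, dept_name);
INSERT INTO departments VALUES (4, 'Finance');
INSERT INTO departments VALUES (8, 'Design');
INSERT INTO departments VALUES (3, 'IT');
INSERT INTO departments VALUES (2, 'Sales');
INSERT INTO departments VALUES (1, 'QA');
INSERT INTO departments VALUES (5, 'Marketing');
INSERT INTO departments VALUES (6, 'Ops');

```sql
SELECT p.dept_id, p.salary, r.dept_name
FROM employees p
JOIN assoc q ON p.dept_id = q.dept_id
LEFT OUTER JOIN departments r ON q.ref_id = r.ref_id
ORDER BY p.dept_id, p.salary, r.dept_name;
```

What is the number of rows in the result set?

3

Joins associate left-to-right: employees INNER JOIN assoc on dept_id gives 3 intermediate row(s).
Then LEFT JOIN `departments r` on ref_id: each of those 3 rows is kept; rows whose q.ref_id has no match in r get NULL for r's columns.
Result: 3 row(s).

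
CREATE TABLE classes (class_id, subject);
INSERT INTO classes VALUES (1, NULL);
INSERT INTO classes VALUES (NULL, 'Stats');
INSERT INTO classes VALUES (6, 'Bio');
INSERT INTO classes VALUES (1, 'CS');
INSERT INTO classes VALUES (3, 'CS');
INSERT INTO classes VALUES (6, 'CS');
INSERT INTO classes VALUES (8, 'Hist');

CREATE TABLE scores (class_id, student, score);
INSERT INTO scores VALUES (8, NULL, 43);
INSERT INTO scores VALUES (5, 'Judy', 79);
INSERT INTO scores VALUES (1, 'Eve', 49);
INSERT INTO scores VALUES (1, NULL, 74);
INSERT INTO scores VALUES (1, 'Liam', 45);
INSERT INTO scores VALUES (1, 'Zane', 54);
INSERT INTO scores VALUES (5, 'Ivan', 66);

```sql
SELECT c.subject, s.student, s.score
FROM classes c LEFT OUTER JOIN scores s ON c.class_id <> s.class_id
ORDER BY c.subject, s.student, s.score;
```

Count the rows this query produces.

34

LEFT JOIN keeps every row from `classes`; unmatched rows get NULL for `scores`'s columns.
Matching on c.class_id <> s.class_id. A NULL in a compared column never satisfies the condition.
- class_id=1: 3 matching s row(s), so 3 row(s) emitted.
- class_id=NULL: no s row matches, row kept with s columns NULL.
- class_id=6: 7 matching s row(s), so 7 row(s) emitted.
- class_id=1: 3 matching s row(s), so 3 row(s) emitted.
- class_id=3: 7 matching s row(s), so 7 row(s) emitted.
- class_id=6: 7 matching s row(s), so 7 row(s) emitted.
- class_id=8: 6 matching s row(s), so 6 row(s) emitted.
Total: 33 matched + 1 padded = 34 rows.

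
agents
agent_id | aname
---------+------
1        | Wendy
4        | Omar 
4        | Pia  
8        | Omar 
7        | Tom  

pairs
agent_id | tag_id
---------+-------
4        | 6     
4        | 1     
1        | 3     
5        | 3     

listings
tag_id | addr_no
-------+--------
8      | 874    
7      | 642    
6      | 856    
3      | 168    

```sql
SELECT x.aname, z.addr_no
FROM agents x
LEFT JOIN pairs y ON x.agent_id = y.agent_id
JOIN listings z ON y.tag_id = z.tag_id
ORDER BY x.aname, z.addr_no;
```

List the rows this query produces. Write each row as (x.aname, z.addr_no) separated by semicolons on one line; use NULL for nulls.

Evaluate left to right. First `agents x LEFT JOIN pairs y` on agent_id: 7 row(s).
Then INNER JOIN `listings z` on tag_id: keep only rows whose y.tag_id appears in z.

(Omar, 856); (Pia, 856); (Wendy, 168)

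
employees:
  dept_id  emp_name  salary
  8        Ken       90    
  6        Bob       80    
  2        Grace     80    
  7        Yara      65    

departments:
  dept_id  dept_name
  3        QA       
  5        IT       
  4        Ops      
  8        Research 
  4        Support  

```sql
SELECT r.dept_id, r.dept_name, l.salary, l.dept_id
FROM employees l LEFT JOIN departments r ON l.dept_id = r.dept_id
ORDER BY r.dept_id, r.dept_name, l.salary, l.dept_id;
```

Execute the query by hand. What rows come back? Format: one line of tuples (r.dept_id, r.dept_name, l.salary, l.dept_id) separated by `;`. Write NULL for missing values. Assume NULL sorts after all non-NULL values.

(8, Research, 90, 8); (NULL, NULL, 65, 7); (NULL, NULL, 80, 2); (NULL, NULL, 80, 6)

LEFT JOIN keeps every row from `employees`; unmatched rows get NULL for `departments`'s columns.
Matching on l.dept_id = r.dept_id.
- l[0] dept_id=8 → 1 match(es) in r → 1 row(s).
- l[1] dept_id=6 → no match; kept with NULLs on the r side.
- l[2] dept_id=2 → no match; kept with NULLs on the r side.
- l[3] dept_id=7 → no match; kept with NULLs on the r side.
After projecting and ordering:
r.dept_id | r.dept_name | l.salary | l.dept_id
8 | Research | 90 | 8
NULL | NULL | 65 | 7
NULL | NULL | 80 | 2
NULL | NULL | 80 | 6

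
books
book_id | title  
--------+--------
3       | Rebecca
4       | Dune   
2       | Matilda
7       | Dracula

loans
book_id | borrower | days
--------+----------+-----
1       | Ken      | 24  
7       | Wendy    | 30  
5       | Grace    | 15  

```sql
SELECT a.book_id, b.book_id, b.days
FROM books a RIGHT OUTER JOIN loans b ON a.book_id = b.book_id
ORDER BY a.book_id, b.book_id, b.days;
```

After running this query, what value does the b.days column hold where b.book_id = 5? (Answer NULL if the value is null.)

RIGHT JOIN keeps every row from `loans`; unmatched rows get NULL for `books`'s columns.
Matching on a.book_id = b.book_id.
- a (book_id=3) has no partner in b.
- a (book_id=4) has no partner in b.
- a (book_id=2) has no partner in b.
- a (book_id=7) pairs with 1 row(s) of b.
- 2 b row(s) had no a match → kept, a columns NULL.

15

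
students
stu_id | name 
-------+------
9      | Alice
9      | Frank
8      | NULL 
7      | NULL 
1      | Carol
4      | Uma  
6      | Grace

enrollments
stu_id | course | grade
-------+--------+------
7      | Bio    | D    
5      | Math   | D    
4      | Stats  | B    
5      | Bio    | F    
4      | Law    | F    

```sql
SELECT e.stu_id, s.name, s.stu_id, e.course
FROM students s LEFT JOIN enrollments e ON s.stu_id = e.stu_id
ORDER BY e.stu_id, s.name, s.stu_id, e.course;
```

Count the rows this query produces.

LEFT JOIN keeps every row from `students`; unmatched rows get NULL for `enrollments`'s columns.
Matching on s.stu_id = e.stu_id.
- s[0] stu_id=9 → no match; kept with NULLs on the e side.
- s[1] stu_id=9 → no match; kept with NULLs on the e side.
- s[2] stu_id=8 → no match; kept with NULLs on the e side.
- s[3] stu_id=7 → 1 match(es) in e → 1 row(s).
- s[4] stu_id=1 → no match; kept with NULLs on the e side.
- s[5] stu_id=4 → 2 match(es) in e → 2 row(s).
- s[6] stu_id=6 → no match; kept with NULLs on the e side.
Total: 3 matched + 5 padded = 8 rows.

8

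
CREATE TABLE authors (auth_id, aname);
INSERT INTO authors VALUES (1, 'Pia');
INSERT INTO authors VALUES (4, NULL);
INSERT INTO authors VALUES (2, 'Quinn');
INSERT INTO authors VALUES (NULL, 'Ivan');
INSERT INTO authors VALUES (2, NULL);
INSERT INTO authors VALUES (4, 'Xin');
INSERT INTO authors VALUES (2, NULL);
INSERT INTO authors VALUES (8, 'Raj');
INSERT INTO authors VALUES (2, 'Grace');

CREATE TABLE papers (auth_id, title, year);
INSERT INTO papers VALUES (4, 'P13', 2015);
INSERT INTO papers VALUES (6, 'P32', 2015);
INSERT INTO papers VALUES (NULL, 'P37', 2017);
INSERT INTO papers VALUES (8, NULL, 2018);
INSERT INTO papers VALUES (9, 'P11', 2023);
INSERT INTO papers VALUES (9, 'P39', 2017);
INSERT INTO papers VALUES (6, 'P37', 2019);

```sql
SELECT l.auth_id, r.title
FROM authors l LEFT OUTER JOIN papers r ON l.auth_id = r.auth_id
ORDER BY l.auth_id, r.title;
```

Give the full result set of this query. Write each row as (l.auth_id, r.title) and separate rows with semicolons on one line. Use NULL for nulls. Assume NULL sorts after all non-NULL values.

(1, NULL); (2, NULL); (2, NULL); (2, NULL); (2, NULL); (4, P13); (4, P13); (8, NULL); (NULL, NULL)

LEFT JOIN keeps every row from `authors`; unmatched rows get NULL for `papers`'s columns.
Matching on l.auth_id = r.auth_id. A NULL in a compared column never satisfies the condition.
- l (auth_id=1) has no partner → padded with NULL.
- l (auth_id=4) pairs with 1 row(s) of r.
- l (auth_id=2) has no partner → padded with NULL.
- l (auth_id=NULL) has no partner → padded with NULL.
- l (auth_id=2) has no partner → padded with NULL.
- l (auth_id=4) pairs with 1 row(s) of r.
- l (auth_id=2) has no partner → padded with NULL.
- l (auth_id=8) pairs with 1 row(s) of r.
- l (auth_id=2) has no partner → padded with NULL.
After projecting and ordering:
l.auth_id | r.title
1 | NULL
2 | NULL
2 | NULL
2 | NULL
2 | NULL
4 | P13
4 | P13
8 | NULL
NULL | NULL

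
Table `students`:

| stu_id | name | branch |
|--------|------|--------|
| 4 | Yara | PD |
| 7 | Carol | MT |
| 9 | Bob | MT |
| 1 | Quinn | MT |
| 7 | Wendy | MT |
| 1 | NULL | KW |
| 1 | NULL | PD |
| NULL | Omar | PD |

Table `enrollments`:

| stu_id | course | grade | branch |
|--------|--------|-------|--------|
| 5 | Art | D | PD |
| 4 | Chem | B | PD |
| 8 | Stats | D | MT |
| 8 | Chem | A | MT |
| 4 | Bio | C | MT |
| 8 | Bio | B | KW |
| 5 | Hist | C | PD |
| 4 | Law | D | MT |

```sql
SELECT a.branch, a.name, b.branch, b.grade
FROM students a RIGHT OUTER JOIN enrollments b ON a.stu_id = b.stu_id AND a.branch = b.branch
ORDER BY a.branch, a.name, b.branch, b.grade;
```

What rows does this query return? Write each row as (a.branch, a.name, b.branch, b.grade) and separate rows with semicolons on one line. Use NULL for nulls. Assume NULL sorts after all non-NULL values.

(PD, Yara, PD, B); (NULL, NULL, KW, B); (NULL, NULL, MT, A); (NULL, NULL, MT, C); (NULL, NULL, MT, D); (NULL, NULL, MT, D); (NULL, NULL, PD, C); (NULL, NULL, PD, D)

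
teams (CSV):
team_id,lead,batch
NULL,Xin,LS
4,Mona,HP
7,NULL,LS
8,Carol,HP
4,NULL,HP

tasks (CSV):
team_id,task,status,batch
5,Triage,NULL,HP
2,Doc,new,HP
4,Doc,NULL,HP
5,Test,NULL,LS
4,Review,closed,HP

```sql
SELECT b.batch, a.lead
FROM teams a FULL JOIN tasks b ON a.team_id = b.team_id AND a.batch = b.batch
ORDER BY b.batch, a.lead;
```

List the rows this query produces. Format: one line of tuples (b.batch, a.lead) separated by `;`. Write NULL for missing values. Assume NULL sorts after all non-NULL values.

(HP, Mona); (HP, Mona); (HP, NULL); (HP, NULL); (HP, NULL); (HP, NULL); (LS, NULL); (NULL, Carol); (NULL, Xin); (NULL, NULL)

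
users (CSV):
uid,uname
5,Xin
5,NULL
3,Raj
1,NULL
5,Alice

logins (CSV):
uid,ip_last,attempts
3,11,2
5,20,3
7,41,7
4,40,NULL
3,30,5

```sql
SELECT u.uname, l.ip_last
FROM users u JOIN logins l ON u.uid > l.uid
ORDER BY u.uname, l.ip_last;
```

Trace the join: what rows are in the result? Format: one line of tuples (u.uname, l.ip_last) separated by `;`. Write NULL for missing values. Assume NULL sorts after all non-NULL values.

INNER JOIN keeps only pairs where the ON condition holds.
Matching on u.uid > l.uid.
- uid=5: 3 matching l row(s), so 3 row(s) emitted.
- uid=5: 3 matching l row(s), so 3 row(s) emitted.
- uid=3: no matching l row, dropped.
- uid=1: no matching l row, dropped.
- uid=5: 3 matching l row(s), so 3 row(s) emitted.
After projecting and ordering:
u.uname | l.ip_last
Alice | 11
Alice | 30
Alice | 40
Xin | 11
Xin | 30
Xin | 40
NULL | 11
NULL | 30
NULL | 40

(Alice, 11); (Alice, 30); (Alice, 40); (Xin, 11); (Xin, 30); (Xin, 40); (NULL, 11); (NULL, 30); (NULL, 40)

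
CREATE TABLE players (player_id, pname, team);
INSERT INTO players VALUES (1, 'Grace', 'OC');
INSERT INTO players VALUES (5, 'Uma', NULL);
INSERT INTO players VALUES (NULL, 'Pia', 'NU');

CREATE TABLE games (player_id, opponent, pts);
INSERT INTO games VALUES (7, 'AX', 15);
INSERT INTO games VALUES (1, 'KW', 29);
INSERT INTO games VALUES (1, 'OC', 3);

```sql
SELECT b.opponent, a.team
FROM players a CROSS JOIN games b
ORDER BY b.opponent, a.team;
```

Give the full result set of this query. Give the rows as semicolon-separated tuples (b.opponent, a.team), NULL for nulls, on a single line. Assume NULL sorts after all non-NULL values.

(AX, NU); (AX, OC); (AX, NULL); (KW, NU); (KW, OC); (KW, NULL); (OC, NU); (OC, OC); (OC, NULL)

CROSS JOIN pairs every row of `players` with every row of `games`: 3 × 3 = 9 rows.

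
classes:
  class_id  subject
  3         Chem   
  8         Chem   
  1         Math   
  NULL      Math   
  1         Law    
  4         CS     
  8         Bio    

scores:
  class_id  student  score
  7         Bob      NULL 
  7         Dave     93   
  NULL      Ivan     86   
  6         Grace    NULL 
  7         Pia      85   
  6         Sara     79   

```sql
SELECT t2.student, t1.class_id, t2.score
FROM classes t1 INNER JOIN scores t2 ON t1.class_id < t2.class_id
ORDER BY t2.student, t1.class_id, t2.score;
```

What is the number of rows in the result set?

20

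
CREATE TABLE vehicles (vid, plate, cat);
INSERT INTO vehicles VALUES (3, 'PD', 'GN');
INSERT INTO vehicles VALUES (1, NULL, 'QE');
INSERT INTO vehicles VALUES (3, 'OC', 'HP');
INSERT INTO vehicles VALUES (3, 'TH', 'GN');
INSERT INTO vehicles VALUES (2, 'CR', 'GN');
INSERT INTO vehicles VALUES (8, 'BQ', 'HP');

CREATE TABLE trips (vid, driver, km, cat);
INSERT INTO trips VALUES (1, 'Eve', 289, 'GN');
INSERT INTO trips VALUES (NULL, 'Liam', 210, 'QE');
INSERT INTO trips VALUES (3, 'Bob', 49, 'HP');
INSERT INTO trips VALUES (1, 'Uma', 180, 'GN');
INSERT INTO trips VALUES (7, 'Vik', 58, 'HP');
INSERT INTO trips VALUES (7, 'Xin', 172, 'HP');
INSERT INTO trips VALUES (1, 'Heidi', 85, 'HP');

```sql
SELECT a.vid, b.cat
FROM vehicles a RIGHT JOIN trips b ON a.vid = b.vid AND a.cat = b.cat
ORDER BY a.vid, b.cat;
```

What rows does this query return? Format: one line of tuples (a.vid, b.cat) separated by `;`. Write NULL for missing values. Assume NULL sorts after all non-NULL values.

(3, HP); (NULL, GN); (NULL, GN); (NULL, HP); (NULL, HP); (NULL, HP); (NULL, QE)

RIGHT JOIN keeps every row from `trips`; unmatched rows get NULL for `vehicles`'s columns.
Matching on a.vid = b.vid AND a.cat = b.cat. A NULL in a compared column never satisfies the condition.
Matched pairs: 1; unmatched b rows kept: 6.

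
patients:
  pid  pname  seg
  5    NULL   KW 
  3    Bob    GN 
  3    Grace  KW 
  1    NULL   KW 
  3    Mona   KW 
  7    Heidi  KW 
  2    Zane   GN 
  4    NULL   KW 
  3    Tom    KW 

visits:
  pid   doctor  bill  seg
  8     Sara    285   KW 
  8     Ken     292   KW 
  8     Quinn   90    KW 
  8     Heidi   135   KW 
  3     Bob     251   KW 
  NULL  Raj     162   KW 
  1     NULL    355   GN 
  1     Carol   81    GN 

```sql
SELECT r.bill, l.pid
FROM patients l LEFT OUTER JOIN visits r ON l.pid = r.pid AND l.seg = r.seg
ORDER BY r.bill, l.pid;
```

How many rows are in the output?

9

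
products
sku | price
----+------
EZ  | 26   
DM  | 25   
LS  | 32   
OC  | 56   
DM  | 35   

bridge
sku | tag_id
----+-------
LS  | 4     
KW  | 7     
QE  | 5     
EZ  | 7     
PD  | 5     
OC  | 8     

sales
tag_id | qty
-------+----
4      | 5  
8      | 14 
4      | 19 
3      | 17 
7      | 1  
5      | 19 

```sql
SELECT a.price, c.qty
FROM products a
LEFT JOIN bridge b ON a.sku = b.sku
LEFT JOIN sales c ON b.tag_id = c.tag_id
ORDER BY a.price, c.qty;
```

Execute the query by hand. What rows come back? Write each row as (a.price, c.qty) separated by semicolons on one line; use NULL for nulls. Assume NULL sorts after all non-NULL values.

Step 1 — a LEFT JOIN b on sku → 5 row(s).
Then LEFT JOIN `sales c` on tag_id: each of those 5 rows is kept; rows whose b.tag_id has no match in c get NULL for c's columns.

(25, NULL); (26, 1); (32, 5); (32, 19); (35, NULL); (56, 14)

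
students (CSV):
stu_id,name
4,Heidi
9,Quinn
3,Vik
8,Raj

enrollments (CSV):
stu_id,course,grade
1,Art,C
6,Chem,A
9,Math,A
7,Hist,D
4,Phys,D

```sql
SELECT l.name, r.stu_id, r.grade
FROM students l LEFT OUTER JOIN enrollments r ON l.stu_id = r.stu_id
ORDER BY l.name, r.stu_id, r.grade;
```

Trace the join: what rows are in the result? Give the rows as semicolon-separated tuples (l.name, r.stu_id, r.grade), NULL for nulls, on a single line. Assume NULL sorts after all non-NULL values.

(Heidi, 4, D); (Quinn, 9, A); (Raj, NULL, NULL); (Vik, NULL, NULL)

LEFT JOIN keeps every row from `students`; unmatched rows get NULL for `enrollments`'s columns.
Matching on l.stu_id = r.stu_id.
Matched pairs: 2; unmatched l rows kept: 2.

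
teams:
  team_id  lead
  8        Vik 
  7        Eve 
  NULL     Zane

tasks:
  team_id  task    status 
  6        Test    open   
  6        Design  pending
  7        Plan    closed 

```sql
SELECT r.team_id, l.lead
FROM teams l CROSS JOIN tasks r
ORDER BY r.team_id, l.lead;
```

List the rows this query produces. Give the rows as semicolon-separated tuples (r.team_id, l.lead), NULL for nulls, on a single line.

(6, Eve); (6, Eve); (6, Vik); (6, Vik); (6, Zane); (6, Zane); (7, Eve); (7, Vik); (7, Zane)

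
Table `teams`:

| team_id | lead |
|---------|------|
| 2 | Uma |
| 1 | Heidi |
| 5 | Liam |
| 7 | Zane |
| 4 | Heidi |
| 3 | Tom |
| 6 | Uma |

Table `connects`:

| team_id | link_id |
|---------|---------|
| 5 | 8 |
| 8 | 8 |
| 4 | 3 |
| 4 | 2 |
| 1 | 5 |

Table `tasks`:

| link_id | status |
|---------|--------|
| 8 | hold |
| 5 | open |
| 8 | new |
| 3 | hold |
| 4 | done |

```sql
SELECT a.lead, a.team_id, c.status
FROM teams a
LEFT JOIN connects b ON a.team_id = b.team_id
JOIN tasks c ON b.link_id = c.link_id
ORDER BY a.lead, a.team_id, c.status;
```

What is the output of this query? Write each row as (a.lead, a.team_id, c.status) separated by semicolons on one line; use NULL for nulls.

(Heidi, 1, open); (Heidi, 4, hold); (Liam, 5, hold); (Liam, 5, new)

Joins associate left-to-right: teams LEFT JOIN connects on team_id gives 8 intermediate row(s).
Then INNER JOIN `tasks c` on link_id: keep only rows whose b.link_id appears in c.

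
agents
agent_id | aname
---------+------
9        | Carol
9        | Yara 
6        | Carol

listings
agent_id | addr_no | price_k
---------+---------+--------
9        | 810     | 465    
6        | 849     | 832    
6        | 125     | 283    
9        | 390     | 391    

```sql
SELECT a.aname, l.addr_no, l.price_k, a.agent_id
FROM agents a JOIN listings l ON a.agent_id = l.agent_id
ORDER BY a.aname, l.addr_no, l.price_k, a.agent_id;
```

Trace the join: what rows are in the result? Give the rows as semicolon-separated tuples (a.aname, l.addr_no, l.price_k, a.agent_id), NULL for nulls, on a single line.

(Carol, 125, 283, 6); (Carol, 390, 391, 9); (Carol, 810, 465, 9); (Carol, 849, 832, 6); (Yara, 390, 391, 9); (Yara, 810, 465, 9)

INNER JOIN keeps only pairs where the ON condition holds.
Matching on a.agent_id = l.agent_id.
Matched pairs: 6.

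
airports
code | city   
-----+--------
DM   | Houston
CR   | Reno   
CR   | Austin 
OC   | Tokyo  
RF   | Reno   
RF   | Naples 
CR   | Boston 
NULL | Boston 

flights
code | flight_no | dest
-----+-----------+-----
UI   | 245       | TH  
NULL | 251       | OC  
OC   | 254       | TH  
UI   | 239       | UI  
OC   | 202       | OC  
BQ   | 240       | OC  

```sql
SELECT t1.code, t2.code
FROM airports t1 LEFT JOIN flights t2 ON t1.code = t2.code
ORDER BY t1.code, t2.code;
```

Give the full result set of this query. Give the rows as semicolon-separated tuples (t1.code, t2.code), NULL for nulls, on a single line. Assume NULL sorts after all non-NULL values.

LEFT JOIN keeps every row from `airports`; unmatched rows get NULL for `flights`'s columns.
Matching on t1.code = t2.code. A NULL in a compared column never satisfies the condition.
Matched pairs: 2; unmatched t1 rows kept: 7.

(CR, NULL); (CR, NULL); (CR, NULL); (DM, NULL); (OC, OC); (OC, OC); (RF, NULL); (RF, NULL); (NULL, NULL)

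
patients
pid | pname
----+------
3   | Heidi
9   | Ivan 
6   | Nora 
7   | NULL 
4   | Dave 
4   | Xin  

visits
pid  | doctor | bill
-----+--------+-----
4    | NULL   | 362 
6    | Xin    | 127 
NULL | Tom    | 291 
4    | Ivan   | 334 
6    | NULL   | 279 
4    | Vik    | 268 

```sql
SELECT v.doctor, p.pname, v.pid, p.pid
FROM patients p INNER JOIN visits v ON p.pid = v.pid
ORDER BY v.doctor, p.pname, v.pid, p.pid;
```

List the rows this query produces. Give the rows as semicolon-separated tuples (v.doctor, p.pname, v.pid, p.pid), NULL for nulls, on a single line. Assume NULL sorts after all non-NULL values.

(Ivan, Dave, 4, 4); (Ivan, Xin, 4, 4); (Vik, Dave, 4, 4); (Vik, Xin, 4, 4); (Xin, Nora, 6, 6); (NULL, Dave, 4, 4); (NULL, Nora, 6, 6); (NULL, Xin, 4, 4)

INNER JOIN keeps only pairs where the ON condition holds.
Matching on p.pid = v.pid. A NULL in a compared column never satisfies the condition.
- p[0] pid=3 → no match; dropped.
- p[1] pid=9 → no match; dropped.
- p[2] pid=6 → 2 match(es) in v → 2 row(s).
- p[3] pid=7 → no match; dropped.
- p[4] pid=4 → 3 match(es) in v → 3 row(s).
- p[5] pid=4 → 3 match(es) in v → 3 row(s).
After projecting and ordering:
v.doctor | p.pname | v.pid | p.pid
Ivan | Dave | 4 | 4
Ivan | Xin | 4 | 4
Vik | Dave | 4 | 4
Vik | Xin | 4 | 4
Xin | Nora | 6 | 6
NULL | Dave | 4 | 4
NULL | Nora | 6 | 6
NULL | Xin | 4 | 4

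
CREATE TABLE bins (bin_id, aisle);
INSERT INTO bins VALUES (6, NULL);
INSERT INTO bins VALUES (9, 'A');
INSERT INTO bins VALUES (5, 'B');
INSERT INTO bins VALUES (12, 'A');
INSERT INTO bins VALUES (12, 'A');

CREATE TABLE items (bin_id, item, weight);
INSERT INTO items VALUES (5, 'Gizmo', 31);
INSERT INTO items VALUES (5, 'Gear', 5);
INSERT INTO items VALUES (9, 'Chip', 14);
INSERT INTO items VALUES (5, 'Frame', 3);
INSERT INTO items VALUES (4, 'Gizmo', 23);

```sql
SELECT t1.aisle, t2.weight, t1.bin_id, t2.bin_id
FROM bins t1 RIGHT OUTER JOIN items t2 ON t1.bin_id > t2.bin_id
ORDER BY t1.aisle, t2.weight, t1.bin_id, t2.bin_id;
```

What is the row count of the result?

RIGHT JOIN keeps every row from `items`; unmatched rows get NULL for `bins`'s columns.
Matching on t1.bin_id > t2.bin_id.
- t1 (bin_id=6) pairs with 4 row(s) of t2.
- t1 (bin_id=9) pairs with 4 row(s) of t2.
- t1 (bin_id=5) pairs with 1 row(s) of t2.
- t1 (bin_id=12) pairs with 5 row(s) of t2.
- t1 (bin_id=12) pairs with 5 row(s) of t2.
- every t2 row matched at least one t1 row.
Total: 19 rows.

19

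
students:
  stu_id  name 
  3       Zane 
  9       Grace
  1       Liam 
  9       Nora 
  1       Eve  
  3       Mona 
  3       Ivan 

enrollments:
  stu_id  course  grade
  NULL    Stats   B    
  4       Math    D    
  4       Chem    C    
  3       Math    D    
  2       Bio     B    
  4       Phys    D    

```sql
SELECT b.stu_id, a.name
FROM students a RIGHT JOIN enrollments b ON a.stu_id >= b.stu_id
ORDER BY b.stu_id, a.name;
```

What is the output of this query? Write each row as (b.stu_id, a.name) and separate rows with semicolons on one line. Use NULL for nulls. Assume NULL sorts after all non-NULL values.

(2, Grace); (2, Ivan); (2, Mona); (2, Nora); (2, Zane); (3, Grace); (3, Ivan); (3, Mona); (3, Nora); (3, Zane); (4, Grace); (4, Grace); (4, Grace); (4, Nora); (4, Nora); (4, Nora); (NULL, NULL)

RIGHT JOIN keeps every row from `enrollments`; unmatched rows get NULL for `students`'s columns.
Matching on a.stu_id >= b.stu_id. A NULL in a compared column never satisfies the condition.
- a row (stu_id=3): matches 2 b row(s) → 2 output row(s).
- a row (stu_id=9): matches 5 b row(s) → 5 output row(s).
- a row (stu_id=1): no match.
- a row (stu_id=9): matches 5 b row(s) → 5 output row(s).
- a row (stu_id=1): no match.
- a row (stu_id=3): matches 2 b row(s) → 2 output row(s).
- a row (stu_id=3): matches 2 b row(s) → 2 output row(s).
- 1 b row(s) had no a match → kept, a columns NULL.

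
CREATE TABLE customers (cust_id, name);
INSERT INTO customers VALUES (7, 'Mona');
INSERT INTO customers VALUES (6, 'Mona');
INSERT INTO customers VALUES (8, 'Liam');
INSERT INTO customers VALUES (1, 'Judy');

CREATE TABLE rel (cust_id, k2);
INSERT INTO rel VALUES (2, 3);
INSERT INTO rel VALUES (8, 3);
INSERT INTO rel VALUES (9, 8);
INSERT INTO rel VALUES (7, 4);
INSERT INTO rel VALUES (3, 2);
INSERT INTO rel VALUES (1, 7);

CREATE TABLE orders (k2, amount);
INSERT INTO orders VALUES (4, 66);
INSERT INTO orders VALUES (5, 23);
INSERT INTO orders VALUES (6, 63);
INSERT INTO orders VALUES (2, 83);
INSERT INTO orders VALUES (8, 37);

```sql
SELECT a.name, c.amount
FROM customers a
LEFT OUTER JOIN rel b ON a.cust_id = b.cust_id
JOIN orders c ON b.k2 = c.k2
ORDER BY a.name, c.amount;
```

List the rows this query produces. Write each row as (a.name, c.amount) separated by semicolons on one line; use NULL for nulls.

(Mona, 66)

Step 1 — a LEFT JOIN b on cust_id → 4 row(s).
Then INNER JOIN `orders c` on k2: keep only rows whose b.k2 appears in c.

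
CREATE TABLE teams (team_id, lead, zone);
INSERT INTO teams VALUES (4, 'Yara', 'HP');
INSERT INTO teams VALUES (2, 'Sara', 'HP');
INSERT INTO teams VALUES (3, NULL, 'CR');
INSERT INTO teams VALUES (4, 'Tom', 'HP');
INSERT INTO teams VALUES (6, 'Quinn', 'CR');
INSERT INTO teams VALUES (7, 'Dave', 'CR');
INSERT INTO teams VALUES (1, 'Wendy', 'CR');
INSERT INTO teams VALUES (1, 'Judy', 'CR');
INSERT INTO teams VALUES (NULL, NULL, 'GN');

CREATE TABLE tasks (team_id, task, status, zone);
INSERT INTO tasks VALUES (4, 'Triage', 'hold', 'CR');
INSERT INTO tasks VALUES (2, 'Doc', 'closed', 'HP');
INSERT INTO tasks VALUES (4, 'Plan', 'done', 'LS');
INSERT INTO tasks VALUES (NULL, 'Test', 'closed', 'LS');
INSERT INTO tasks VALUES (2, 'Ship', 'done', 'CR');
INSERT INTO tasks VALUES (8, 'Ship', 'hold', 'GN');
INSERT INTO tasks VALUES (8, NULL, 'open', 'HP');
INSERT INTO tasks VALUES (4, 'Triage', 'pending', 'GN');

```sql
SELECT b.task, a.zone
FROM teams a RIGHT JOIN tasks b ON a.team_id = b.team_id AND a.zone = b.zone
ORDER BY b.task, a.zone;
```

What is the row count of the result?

8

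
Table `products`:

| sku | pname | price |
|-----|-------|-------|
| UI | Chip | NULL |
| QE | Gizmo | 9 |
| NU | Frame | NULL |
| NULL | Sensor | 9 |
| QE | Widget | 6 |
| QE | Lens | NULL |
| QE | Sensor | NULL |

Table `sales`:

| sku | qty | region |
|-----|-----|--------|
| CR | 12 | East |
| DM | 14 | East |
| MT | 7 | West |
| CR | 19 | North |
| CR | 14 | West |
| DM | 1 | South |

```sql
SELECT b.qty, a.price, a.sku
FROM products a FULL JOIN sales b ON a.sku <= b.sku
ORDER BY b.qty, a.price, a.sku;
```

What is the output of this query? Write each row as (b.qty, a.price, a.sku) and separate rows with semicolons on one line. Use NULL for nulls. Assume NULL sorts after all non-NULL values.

(1, NULL, NULL); (7, NULL, NULL); (12, NULL, NULL); (14, NULL, NULL); (14, NULL, NULL); (19, NULL, NULL); (NULL, 6, QE); (NULL, 9, QE); (NULL, 9, NULL); (NULL, NULL, NU); (NULL, NULL, QE); (NULL, NULL, QE); (NULL, NULL, UI)

FULL OUTER JOIN keeps every row from both sides; unmatched rows get NULL for the other side's columns.
Matching on a.sku <= b.sku. A NULL in a compared column never satisfies the condition.
- sku=UI: no b row matches, row kept with b columns NULL.
- sku=QE: no b row matches, row kept with b columns NULL.
- sku=NU: no b row matches, row kept with b columns NULL.
- sku=NULL: no b row matches, row kept with b columns NULL.
- sku=QE: no b row matches, row kept with b columns NULL.
- sku=QE: no b row matches, row kept with b columns NULL.
- sku=QE: no b row matches, row kept with b columns NULL.
- 6 row(s) from b found no a partner → padded with NULL.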